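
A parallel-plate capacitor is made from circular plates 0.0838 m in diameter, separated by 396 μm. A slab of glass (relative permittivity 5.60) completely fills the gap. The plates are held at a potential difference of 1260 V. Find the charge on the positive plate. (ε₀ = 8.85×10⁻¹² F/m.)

A = π(0.0838/2 m)² = 5.52×10⁻³ m².
C = κε₀A/d = 5.60 × 8.85×10⁻¹² × 5.52×10⁻³ / 3.96×10⁻⁴ = 6.90×10⁻¹⁰ F.
Q = CV = 6.90×10⁻¹⁰ × 1260 = 8.70×10⁻⁷ C.

Q ≈ 0.870 μC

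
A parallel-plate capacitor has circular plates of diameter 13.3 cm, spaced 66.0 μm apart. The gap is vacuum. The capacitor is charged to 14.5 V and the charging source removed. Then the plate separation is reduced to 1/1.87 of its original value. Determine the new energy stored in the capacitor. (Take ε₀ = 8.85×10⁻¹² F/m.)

A = π(13.3/2 cm)² = 1.39×10⁻² m².
Initially C₁ = ε₀A/d = 8.85×10⁻¹² × 1.39×10⁻² / 6.60×10⁻⁵ = 1.86×10⁻⁹ F.
U₁ = 1.96×10⁻⁷ J.
Isolated ⇒ Q is held fixed. C₂ = 1.87 C₁ and U = Q²/(2C), so U₂/U₁ = C₁/C₂ = 0.535.
U₂ = 0.535 × 1.96×10⁻⁷ = 1.05×10⁻⁷ J.

U ≈ 105 nJ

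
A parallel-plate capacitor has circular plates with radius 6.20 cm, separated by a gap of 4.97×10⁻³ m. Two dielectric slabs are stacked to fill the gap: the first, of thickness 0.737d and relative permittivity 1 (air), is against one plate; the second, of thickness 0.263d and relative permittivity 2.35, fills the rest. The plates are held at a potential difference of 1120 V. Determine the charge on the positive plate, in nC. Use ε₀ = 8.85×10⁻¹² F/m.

A = π(6.20 cm)² = 1.21×10⁻² m².
Stacked slabs ⇒ two capacitors in series, each with the full plate area.
C₁ = κ₁ε₀A/d₁ = 1.00 × 8.85×10⁻¹² × 1.21×10⁻² / 3.66×10⁻³ = 2.92×10⁻¹¹ F.
C₂ = κ₂ε₀A/d₂ = 2.35 × 8.85×10⁻¹² × 1.21×10⁻² / 1.31×10⁻³ = 1.92×10⁻¹⁰ F.
C = (1/C₁ + 1/C₂)⁻¹ = 2.53×10⁻¹¹ F.
Q = CV = 2.53×10⁻¹¹ × 1120 = 2.84×10⁻⁸ C.

Q ≈ 28.4 nC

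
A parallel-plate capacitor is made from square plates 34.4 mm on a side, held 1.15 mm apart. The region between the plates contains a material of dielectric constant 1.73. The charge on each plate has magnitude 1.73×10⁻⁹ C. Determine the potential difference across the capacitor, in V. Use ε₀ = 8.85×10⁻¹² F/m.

A = (34.4 mm)² = 1.18×10⁻³ m².
C = κε₀A/d = 1.73 × 8.85×10⁻¹² × 1.18×10⁻³ / 1.15×10⁻³ = 1.58×10⁻¹¹ F.
V = Q/C = 1.73×10⁻⁹ / 1.58×10⁻¹¹ = 1.10×10² V.

V ≈ 110 V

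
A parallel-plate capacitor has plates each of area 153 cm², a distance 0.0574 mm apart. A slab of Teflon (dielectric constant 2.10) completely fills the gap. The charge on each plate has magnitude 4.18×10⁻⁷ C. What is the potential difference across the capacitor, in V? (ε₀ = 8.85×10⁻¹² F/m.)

84.4 V

A = 153 cm² = 1.53×10⁻² m².
C = κε₀A/d = 2.10 × 8.85×10⁻¹² × 1.53×10⁻² / 5.74×10⁻⁵ = 4.95×10⁻⁹ F.
V = Q/C = 4.18×10⁻⁷ / 4.95×10⁻⁹ = 84.4 V.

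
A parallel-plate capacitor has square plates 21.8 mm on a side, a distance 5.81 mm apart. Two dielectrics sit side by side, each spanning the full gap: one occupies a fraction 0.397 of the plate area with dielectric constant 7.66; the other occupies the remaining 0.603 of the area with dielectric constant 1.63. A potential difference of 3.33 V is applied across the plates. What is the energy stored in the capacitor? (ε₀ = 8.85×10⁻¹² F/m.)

A = (21.8 mm)² = 4.75×10⁻⁴ m².
Side-by-side slabs ⇒ two capacitors in parallel, each spanning the full gap.
C₁ = κ₁ε₀A₁/d = 7.66 × 8.85×10⁻¹² × 1.89×10⁻⁴ / 5.81×10⁻³ = 2.20×10⁻¹² F.
C₂ = κ₂ε₀A₂/d = 1.63 × 8.85×10⁻¹² × 2.87×10⁻⁴ / 5.81×10⁻³ = 7.12×10⁻¹³ F.
C = C₁ + C₂ = 2.91×10⁻¹² F.
U = ½CV² = ½ × 2.91×10⁻¹² × (3.33)² = 1.62×10⁻¹¹ J.

U ≈ 16.2 pJ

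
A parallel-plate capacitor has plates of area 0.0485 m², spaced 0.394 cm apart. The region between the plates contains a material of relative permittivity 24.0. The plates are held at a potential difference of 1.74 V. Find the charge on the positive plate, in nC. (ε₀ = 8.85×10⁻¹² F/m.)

Q ≈ 4.55 nC

C = κε₀A/d = 24.0 × 8.85×10⁻¹² × 4.85×10⁻² / 3.94×10⁻³ = 2.61×10⁻⁹ F.
Q = CV = 2.61×10⁻⁹ × 1.74 = 4.55×10⁻⁹ C.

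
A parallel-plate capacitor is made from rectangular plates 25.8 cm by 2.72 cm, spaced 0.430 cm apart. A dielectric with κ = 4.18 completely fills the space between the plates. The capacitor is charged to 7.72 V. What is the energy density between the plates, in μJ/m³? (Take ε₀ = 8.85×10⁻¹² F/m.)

E = V/d = 7.72 / 4.30×10⁻³ = 1.80×10³ V/m.
u = ½κε₀E² = ½ × 4.18 × 8.85×10⁻¹² × (1.80×10³)² = 5.96×10⁻⁵ J/m³.

59.6 μJ/m³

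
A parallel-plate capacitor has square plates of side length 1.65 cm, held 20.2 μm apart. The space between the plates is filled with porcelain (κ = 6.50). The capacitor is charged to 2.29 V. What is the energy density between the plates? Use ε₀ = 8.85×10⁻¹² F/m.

E = V/d = 2.29 / 2.02×10⁻⁵ = 1.13×10⁵ V/m.
u = ½κε₀E² = ½ × 6.50 × 8.85×10⁻¹² × (1.13×10⁵)² = 0.370 J/m³.

370 mJ/m³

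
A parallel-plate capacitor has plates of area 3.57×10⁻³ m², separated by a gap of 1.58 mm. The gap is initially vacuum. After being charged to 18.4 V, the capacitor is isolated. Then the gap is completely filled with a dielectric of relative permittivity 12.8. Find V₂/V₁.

Isolated ⇒ Q is held fixed.
C₂ = 12.8 C₁ and V = Q/C, so V₂/V₁ = C₁/C₂ = 0.0781.

V₂/V₁ ≈ 0.0781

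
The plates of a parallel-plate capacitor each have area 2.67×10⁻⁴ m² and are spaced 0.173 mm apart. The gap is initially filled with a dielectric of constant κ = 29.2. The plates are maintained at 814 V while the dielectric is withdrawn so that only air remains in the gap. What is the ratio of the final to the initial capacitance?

0.0342

C = κε₀A/d scales with κ, so C₂/C₁ = 1/κ = 1/29.2 = 0.0342.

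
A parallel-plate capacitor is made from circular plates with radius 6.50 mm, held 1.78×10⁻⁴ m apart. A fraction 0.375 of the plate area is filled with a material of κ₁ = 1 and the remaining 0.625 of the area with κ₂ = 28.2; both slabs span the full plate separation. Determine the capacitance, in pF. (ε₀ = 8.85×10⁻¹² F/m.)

119 pF

A = π(6.50 mm)² = 1.33×10⁻⁴ m².
Side-by-side slabs ⇒ two capacitors in parallel, each spanning the full gap.
C₁ = κ₁ε₀A₁/d = 1.00 × 8.85×10⁻¹² × 4.98×10⁻⁵ / 1.78×10⁻⁴ = 2.47×10⁻¹² F.
C₂ = κ₂ε₀A₂/d = 28.2 × 8.85×10⁻¹² × 8.30×10⁻⁵ / 1.78×10⁻⁴ = 1.16×10⁻¹⁰ F.
C = C₁ + C₂ = 1.19×10⁻¹⁰ F.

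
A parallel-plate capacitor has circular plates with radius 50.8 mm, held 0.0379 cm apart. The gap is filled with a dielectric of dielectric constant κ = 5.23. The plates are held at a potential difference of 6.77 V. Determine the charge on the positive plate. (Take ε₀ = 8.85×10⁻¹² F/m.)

A = π(50.8 mm)² = 8.11×10⁻³ m².
C = κε₀A/d = 5.23 × 8.85×10⁻¹² × 8.11×10⁻³ / 3.79×10⁻⁴ = 9.90×10⁻¹⁰ F.
Q = CV = 9.90×10⁻¹⁰ × 6.77 = 6.70×10⁻⁹ C.

6.70 nC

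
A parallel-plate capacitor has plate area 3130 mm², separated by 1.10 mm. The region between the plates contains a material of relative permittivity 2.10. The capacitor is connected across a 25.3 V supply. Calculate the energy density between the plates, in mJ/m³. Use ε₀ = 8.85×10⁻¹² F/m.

4.92 mJ/m³

E = V/d = 25.3 / 1.10×10⁻³ = 2.30×10⁴ V/m.
u = ½κε₀E² = ½ × 2.10 × 8.85×10⁻¹² × (2.30×10⁴)² = 4.92×10⁻³ J/m³.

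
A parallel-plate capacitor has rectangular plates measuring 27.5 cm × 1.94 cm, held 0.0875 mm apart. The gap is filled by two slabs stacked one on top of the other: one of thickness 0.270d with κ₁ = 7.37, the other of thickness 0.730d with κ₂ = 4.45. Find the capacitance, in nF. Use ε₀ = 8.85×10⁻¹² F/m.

2.69 nF

A = 27.5 × 1.94 cm² = 5.33×10⁻³ m².
Stacked slabs ⇒ two capacitors in series, each with the full plate area.
C₁ = κ₁ε₀A/d₁ = 7.37 × 8.85×10⁻¹² × 5.33×10⁻³ / 2.36×10⁻⁵ = 1.47×10⁻⁸ F.
C₂ = κ₂ε₀A/d₂ = 4.45 × 8.85×10⁻¹² × 5.33×10⁻³ / 6.39×10⁻⁵ = 3.29×10⁻⁹ F.
C = (1/C₁ + 1/C₂)⁻¹ = 2.69×10⁻⁹ F.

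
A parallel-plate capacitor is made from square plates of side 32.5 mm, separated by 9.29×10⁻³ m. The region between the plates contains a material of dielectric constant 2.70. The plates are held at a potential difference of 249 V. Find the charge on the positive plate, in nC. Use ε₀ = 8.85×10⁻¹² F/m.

0.676 nC

A = (32.5 mm)² = 1.06×10⁻³ m².
C = κε₀A/d = 2.70 × 8.85×10⁻¹² × 1.06×10⁻³ / 9.29×10⁻³ = 2.72×10⁻¹² F.
Q = CV = 2.72×10⁻¹² × 249 = 6.76×10⁻¹⁰ C.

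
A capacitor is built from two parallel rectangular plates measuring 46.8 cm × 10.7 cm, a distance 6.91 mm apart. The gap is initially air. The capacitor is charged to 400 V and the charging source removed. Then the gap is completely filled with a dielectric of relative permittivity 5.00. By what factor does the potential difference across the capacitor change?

Isolated ⇒ Q is held fixed.
C₂ = 5.00 C₁ and V = Q/C, so V₂/V₁ = C₁/C₂ = 0.200.

0.200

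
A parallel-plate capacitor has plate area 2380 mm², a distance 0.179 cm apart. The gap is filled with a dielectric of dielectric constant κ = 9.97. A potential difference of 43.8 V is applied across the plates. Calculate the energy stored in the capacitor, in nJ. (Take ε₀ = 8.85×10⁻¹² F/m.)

A = 2380 mm² = 2.38×10⁻³ m².
C = κε₀A/d = 9.97 × 8.85×10⁻¹² × 2.38×10⁻³ / 1.79×10⁻³ = 1.17×10⁻¹⁰ F.
U = ½CV² = ½ × 1.17×10⁻¹⁰ × (43.8)² = 1.13×10⁻⁷ J.

U ≈ 113 nJ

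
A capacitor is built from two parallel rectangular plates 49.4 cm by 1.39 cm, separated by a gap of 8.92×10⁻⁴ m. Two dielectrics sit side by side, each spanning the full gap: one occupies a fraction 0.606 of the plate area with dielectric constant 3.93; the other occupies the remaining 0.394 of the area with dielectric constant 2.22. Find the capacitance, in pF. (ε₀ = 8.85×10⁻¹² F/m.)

C ≈ 222 pF

A = 49.4 × 1.39 cm² = 6.87×10⁻³ m².
Side-by-side slabs ⇒ two capacitors in parallel, each spanning the full gap.
C₁ = κ₁ε₀A₁/d = 3.93 × 8.85×10⁻¹² × 4.16×10⁻³ / 8.92×10⁻⁴ = 1.62×10⁻¹⁰ F.
C₂ = κ₂ε₀A₂/d = 2.22 × 8.85×10⁻¹² × 2.71×10⁻³ / 8.92×10⁻⁴ = 5.96×10⁻¹¹ F.
C = C₁ + C₂ = 2.22×10⁻¹⁰ F.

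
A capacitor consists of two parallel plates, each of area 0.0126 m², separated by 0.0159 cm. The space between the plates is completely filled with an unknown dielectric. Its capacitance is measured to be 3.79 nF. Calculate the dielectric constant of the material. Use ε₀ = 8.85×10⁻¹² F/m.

κ = Cd/(ε₀A) = 3.79×10⁻⁹ × 1.59×10⁻⁴ / (8.85×10⁻¹² × 1.26×10⁻²) = 5.40.

κ ≈ 5.40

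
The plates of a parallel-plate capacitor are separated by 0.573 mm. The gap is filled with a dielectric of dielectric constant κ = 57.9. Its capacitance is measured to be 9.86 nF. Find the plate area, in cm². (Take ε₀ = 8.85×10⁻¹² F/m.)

110 cm²

A = Cd/(κε₀) = 9.86×10⁻⁹ × 5.73×10⁻⁴ / (57.9 × 8.85×10⁻¹²) = 1.10×10⁻² m².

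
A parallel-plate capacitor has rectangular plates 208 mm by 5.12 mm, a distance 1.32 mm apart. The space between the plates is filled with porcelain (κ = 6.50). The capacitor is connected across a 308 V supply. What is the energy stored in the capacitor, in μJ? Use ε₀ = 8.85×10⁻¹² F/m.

A = 208 × 5.12 mm² = 1.06×10⁻³ m².
C = κε₀A/d = 6.50 × 8.85×10⁻¹² × 1.06×10⁻³ / 1.32×10⁻³ = 4.64×10⁻¹¹ F.
U = ½CV² = ½ × 4.64×10⁻¹¹ × (308)² = 2.20×10⁻⁶ J.

2.20 μJ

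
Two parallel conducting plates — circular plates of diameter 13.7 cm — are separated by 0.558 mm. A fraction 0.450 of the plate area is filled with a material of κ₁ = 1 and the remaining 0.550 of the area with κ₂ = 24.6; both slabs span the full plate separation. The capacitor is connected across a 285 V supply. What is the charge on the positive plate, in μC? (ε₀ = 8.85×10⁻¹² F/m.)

0.932 μC

A = π(13.7/2 cm)² = 1.47×10⁻² m².
Side-by-side slabs ⇒ two capacitors in parallel, each spanning the full gap.
C₁ = κ₁ε₀A₁/d = 1.00 × 8.85×10⁻¹² × 6.63×10⁻³ / 5.58×10⁻⁴ = 1.05×10⁻¹⁰ F.
C₂ = κ₂ε₀A₂/d = 24.6 × 8.85×10⁻¹² × 8.11×10⁻³ / 5.58×10⁻⁴ = 3.16×10⁻⁹ F.
C = C₁ + C₂ = 3.27×10⁻⁹ F.
Q = CV = 3.27×10⁻⁹ × 285 = 9.32×10⁻⁷ C.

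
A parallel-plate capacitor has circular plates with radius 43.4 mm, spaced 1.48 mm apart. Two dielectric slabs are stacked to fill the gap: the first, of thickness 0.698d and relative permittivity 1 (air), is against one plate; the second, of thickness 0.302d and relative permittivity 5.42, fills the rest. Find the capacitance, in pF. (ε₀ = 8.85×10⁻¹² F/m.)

A = π(43.4 mm)² = 5.92×10⁻³ m².
Stacked slabs ⇒ two capacitors in series, each with the full plate area.
C₁ = κ₁ε₀A/d₁ = 1.00 × 8.85×10⁻¹² × 5.92×10⁻³ / 1.03×10⁻³ = 5.07×10⁻¹¹ F.
C₂ = κ₂ε₀A/d₂ = 5.42 × 8.85×10⁻¹² × 5.92×10⁻³ / 4.47×10⁻⁴ = 6.35×10⁻¹⁰ F.
C = (1/C₁ + 1/C₂)⁻¹ = 4.69×10⁻¹¹ F.

46.9 pF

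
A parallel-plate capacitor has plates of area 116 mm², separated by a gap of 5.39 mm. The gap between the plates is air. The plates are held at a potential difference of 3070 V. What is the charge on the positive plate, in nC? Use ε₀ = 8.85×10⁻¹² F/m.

0.585 nC

A = 116 mm² = 1.16×10⁻⁴ m².
C = ε₀A/d = 8.85×10⁻¹² × 1.16×10⁻⁴ / 5.39×10⁻³ = 1.90×10⁻¹³ F.
Q = CV = 1.90×10⁻¹³ × 3070 = 5.85×10⁻¹⁰ C.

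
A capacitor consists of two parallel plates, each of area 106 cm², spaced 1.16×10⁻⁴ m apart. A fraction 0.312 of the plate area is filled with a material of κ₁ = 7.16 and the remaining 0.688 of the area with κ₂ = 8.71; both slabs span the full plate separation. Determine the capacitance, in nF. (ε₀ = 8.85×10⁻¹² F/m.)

C ≈ 6.65 nF

A = 106 cm² = 1.06×10⁻² m².
Side-by-side slabs ⇒ two capacitors in parallel, each spanning the full gap.
C₁ = κ₁ε₀A₁/d = 7.16 × 8.85×10⁻¹² × 3.31×10⁻³ / 1.16×10⁻⁴ = 1.81×10⁻⁹ F.
C₂ = κ₂ε₀A₂/d = 8.71 × 8.85×10⁻¹² × 7.29×10⁻³ / 1.16×10⁻⁴ = 4.85×10⁻⁹ F.
C = C₁ + C₂ = 6.65×10⁻⁹ F.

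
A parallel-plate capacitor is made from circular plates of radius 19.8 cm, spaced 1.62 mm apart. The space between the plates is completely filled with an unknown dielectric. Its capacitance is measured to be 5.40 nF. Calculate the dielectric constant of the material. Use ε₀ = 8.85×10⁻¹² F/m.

A = π(19.8 cm)² = 0.123 m².
κ = Cd/(ε₀A) = 5.40×10⁻⁹ × 1.62×10⁻³ / (8.85×10⁻¹² × 0.123) = 8.03.

8.03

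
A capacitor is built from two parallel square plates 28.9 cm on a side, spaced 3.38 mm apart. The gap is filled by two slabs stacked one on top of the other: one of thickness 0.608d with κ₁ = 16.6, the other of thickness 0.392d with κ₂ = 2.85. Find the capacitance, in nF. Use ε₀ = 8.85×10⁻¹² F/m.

1.26 nF

A = (28.9 cm)² = 8.35×10⁻² m².
Stacked slabs ⇒ two capacitors in series, each with the full plate area.
C₁ = κ₁ε₀A/d₁ = 16.6 × 8.85×10⁻¹² × 8.35×10⁻² / 2.06×10⁻³ = 5.97×10⁻⁹ F.
C₂ = κ₂ε₀A/d₂ = 2.85 × 8.85×10⁻¹² × 8.35×10⁻² / 1.32×10⁻³ = 1.59×10⁻⁹ F.
C = (1/C₁ + 1/C₂)⁻¹ = 1.26×10⁻⁹ F.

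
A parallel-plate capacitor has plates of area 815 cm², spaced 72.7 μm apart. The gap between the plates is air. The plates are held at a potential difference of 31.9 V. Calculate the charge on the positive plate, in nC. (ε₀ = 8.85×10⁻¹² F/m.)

Q ≈ 316 nC

A = 815 cm² = 8.15×10⁻² m².
C = ε₀A/d = 8.85×10⁻¹² × 8.15×10⁻² / 7.27×10⁻⁵ = 9.92×10⁻⁹ F.
Q = CV = 9.92×10⁻⁹ × 31.9 = 3.16×10⁻⁷ C.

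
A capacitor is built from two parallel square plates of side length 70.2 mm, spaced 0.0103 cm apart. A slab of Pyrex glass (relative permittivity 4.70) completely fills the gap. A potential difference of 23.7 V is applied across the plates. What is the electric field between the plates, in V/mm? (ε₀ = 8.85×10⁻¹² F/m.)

E = V/d = 23.7 / 1.03×10⁻⁴ = 2.30×10⁵ V/m.

E ≈ 230 V/mm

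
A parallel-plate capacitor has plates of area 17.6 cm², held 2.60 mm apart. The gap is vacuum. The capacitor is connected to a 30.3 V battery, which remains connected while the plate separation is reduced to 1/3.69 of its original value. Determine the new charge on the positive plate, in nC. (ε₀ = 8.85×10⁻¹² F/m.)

Q ≈ 0.670 nC

A = 17.6 cm² = 1.76×10⁻³ m².
Initially C₁ = ε₀A/d = 8.85×10⁻¹² × 1.76×10⁻³ / 2.60×10⁻³ = 5.99×10⁻¹² F.
Q₁ = 1.82×10⁻¹⁰ C.
Battery connected ⇒ V is held fixed. C₂ = 3.69 C₁ and Q = CV, so Q₂/Q₁ = C₂/C₁ = 3.69.
Q₂ = 3.69 × 1.82×10⁻¹⁰ = 6.70×10⁻¹⁰ C.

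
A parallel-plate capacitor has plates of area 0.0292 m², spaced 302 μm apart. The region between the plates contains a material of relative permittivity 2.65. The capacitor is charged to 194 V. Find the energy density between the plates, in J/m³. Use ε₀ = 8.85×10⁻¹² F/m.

4.84 J/m³

E = V/d = 194 / 3.02×10⁻⁴ = 6.42×10⁵ V/m.
u = ½κε₀E² = ½ × 2.65 × 8.85×10⁻¹² × (6.42×10⁵)² = 4.84 J/m³.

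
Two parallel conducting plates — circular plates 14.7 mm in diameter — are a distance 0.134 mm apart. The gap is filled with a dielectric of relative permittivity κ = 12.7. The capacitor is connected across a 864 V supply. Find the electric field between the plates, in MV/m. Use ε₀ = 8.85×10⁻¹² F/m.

6.45 MV/m

E = V/d = 864 / 1.34×10⁻⁴ = 6.45×10⁶ V/m.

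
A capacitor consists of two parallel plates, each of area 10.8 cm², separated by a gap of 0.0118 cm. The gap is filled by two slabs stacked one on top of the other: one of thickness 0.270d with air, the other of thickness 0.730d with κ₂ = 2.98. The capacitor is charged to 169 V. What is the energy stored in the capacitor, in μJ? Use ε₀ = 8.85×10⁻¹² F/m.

A = 10.8 cm² = 1.08×10⁻³ m².
Stacked slabs ⇒ two capacitors in series, each with the full plate area.
C₁ = κ₁ε₀A/d₁ = 1.00 × 8.85×10⁻¹² × 1.08×10⁻³ / 3.19×10⁻⁵ = 3.00×10⁻¹⁰ F.
C₂ = κ₂ε₀A/d₂ = 2.98 × 8.85×10⁻¹² × 1.08×10⁻³ / 8.61×10⁻⁵ = 3.31×10⁻¹⁰ F.
C = (1/C₁ + 1/C₂)⁻¹ = 1.57×10⁻¹⁰ F.
U = ½CV² = ½ × 1.57×10⁻¹⁰ × (169)² = 2.25×10⁻⁶ J.

2.25 μJ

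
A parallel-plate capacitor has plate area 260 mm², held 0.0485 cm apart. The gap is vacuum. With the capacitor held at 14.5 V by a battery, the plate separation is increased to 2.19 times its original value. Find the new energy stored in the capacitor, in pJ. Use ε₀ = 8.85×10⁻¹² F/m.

A = 260 mm² = 2.60×10⁻⁴ m².
Initially C₁ = ε₀A/d = 8.85×10⁻¹² × 2.60×10⁻⁴ / 4.85×10⁻⁴ = 4.74×10⁻¹² F.
U₁ = 4.99×10⁻¹⁰ J.
Battery connected ⇒ V is held fixed. C₂ = 0.457 C₁ and U = ½CV², so U₂/U₁ = C₂/C₁ = 0.457.
U₂ = 0.457 × 4.99×10⁻¹⁰ = 2.28×10⁻¹⁰ J.

U ≈ 228 pJ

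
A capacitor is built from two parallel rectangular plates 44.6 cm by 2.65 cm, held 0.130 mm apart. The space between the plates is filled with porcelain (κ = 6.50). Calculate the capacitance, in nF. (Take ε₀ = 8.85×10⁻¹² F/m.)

A = 44.6 × 2.65 cm² = 1.18×10⁻² m².
C = κε₀A/d = 6.50 × 8.85×10⁻¹² × 1.18×10⁻² / 1.30×10⁻⁴ = 5.23×10⁻⁹ F.

C ≈ 5.23 nF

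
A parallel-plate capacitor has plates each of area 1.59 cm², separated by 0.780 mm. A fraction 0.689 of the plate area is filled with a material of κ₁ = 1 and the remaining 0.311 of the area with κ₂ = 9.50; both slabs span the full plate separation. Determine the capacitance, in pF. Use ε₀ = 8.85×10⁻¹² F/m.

C ≈ 6.57 pF

A = 1.59 cm² = 1.59×10⁻⁴ m².
Side-by-side slabs ⇒ two capacitors in parallel, each spanning the full gap.
C₁ = κ₁ε₀A₁/d = 1.00 × 8.85×10⁻¹² × 1.10×10⁻⁴ / 7.80×10⁻⁴ = 1.24×10⁻¹² F.
C₂ = κ₂ε₀A₂/d = 9.50 × 8.85×10⁻¹² × 4.94×10⁻⁵ / 7.80×10⁻⁴ = 5.33×10⁻¹² F.
C = C₁ + C₂ = 6.57×10⁻¹² F.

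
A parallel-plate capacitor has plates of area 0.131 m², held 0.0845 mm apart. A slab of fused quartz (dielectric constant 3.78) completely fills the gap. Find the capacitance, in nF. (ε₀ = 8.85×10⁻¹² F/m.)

51.9 nF

C = κε₀A/d = 3.78 × 8.85×10⁻¹² × 0.131 / 8.45×10⁻⁵ = 5.19×10⁻⁸ F.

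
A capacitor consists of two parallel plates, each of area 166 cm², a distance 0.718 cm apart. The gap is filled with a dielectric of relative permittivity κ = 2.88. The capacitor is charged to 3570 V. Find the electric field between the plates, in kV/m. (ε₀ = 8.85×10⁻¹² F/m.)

E = V/d = 3570 / 7.18×10⁻³ = 4.97×10⁵ V/m.

E ≈ 497 kV/m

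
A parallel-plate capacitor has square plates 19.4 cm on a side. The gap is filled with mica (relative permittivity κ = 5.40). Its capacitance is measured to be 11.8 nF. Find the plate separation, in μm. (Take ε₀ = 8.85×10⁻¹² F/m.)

A = (19.4 cm)² = 3.76×10⁻² m².
d = κε₀A/C = 5.40 × 8.85×10⁻¹² × 3.76×10⁻² / 1.18×10⁻⁸ = 1.52×10⁻⁴ m.

d ≈ 152 μm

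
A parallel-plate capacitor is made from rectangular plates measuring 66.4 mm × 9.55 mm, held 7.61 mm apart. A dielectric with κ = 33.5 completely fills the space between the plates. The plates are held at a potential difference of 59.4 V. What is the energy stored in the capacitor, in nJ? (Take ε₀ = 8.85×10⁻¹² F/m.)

A = 66.4 × 9.55 mm² = 6.34×10⁻⁴ m².
C = κε₀A/d = 33.5 × 8.85×10⁻¹² × 6.34×10⁻⁴ / 7.61×10⁻³ = 2.47×10⁻¹¹ F.
U = ½CV² = ½ × 2.47×10⁻¹¹ × (59.4)² = 4.36×10⁻⁸ J.

43.6 nJ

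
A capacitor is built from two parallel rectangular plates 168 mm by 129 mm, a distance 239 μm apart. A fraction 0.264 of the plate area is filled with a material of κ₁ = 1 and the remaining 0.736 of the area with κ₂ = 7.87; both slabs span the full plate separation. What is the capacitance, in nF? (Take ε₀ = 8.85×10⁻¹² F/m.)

A = 168 × 129 mm² = 2.17×10⁻² m².
Side-by-side slabs ⇒ two capacitors in parallel, each spanning the full gap.
C₁ = κ₁ε₀A₁/d = 1.00 × 8.85×10⁻¹² × 5.72×10⁻³ / 2.39×10⁻⁴ = 2.12×10⁻¹⁰ F.
C₂ = κ₂ε₀A₂/d = 7.87 × 8.85×10⁻¹² × 1.60×10⁻² / 2.39×10⁻⁴ = 4.65×10⁻⁹ F.
C = C₁ + C₂ = 4.86×10⁻⁹ F.

C ≈ 4.86 nF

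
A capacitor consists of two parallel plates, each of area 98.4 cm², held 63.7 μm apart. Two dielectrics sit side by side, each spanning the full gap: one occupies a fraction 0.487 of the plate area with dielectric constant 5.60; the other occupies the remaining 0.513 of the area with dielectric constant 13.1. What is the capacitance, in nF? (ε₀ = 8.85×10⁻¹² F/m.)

12.9 nF

A = 98.4 cm² = 9.84×10⁻³ m².
Side-by-side slabs ⇒ two capacitors in parallel, each spanning the full gap.
C₁ = κ₁ε₀A₁/d = 5.60 × 8.85×10⁻¹² × 4.79×10⁻³ / 6.37×10⁻⁵ = 3.73×10⁻⁹ F.
C₂ = κ₂ε₀A₂/d = 13.1 × 8.85×10⁻¹² × 5.05×10⁻³ / 6.37×10⁻⁵ = 9.19×10⁻⁹ F.
C = C₁ + C₂ = 1.29×10⁻⁸ F.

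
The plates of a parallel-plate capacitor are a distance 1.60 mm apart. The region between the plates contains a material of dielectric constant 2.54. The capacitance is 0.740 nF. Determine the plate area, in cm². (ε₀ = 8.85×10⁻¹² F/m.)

A = Cd/(κε₀) = 7.40×10⁻¹⁰ × 1.60×10⁻³ / (2.54 × 8.85×10⁻¹²) = 5.27×10⁻² m².

A ≈ 527 cm²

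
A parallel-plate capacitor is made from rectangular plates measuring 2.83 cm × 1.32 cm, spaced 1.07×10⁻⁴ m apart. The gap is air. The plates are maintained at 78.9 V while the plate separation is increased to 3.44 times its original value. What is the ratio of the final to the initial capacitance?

C₂/C₁ ≈ 0.291

C = ε₀A/d scales as 1/d, so C₂/C₁ = d₁/d₂ = 1/3.44 = 0.291.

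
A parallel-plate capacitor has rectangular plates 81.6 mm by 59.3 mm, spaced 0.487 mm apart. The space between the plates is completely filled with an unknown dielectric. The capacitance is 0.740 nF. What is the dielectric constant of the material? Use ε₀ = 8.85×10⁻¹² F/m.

A = 81.6 × 59.3 mm² = 4.84×10⁻³ m².
κ = Cd/(ε₀A) = 7.40×10⁻¹⁰ × 4.87×10⁻⁴ / (8.85×10⁻¹² × 4.84×10⁻³) = 8.42.

κ ≈ 8.42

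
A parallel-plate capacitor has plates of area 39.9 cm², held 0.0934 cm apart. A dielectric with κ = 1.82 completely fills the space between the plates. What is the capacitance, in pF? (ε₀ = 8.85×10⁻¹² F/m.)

C ≈ 68.8 pF

A = 39.9 cm² = 3.99×10⁻³ m².
C = κε₀A/d = 1.82 × 8.85×10⁻¹² × 3.99×10⁻³ / 9.34×10⁻⁴ = 6.88×10⁻¹¹ F.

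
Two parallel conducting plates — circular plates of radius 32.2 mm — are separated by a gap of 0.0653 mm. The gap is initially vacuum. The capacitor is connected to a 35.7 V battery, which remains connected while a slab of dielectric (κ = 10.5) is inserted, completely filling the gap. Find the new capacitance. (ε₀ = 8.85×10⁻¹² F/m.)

C ≈ 4.64 nF

A = π(32.2 mm)² = 3.26×10⁻³ m².
Initially C₁ = ε₀A/d = 8.85×10⁻¹² × 3.26×10⁻³ / 6.53×10⁻⁵ = 4.41×10⁻¹⁰ F.
C = κε₀A/d scales with κ, so C₂/C₁ = κ = 10.5.
C₂ = 10.5 × 4.41×10⁻¹⁰ = 4.64×10⁻⁹ F.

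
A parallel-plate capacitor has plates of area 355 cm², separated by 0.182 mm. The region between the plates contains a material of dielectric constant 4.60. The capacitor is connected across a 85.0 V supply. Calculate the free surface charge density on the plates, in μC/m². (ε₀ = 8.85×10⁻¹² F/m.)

A = 355 cm² = 3.55×10⁻² m².
C = κε₀A/d = 4.60 × 8.85×10⁻¹² × 3.55×10⁻² / 1.82×10⁻⁴ = 7.94×10⁻⁹ F.
σ = Q/A = CV/A = 7.94×10⁻⁹ × 85.0 / 3.55×10⁻² = 1.90×10⁻⁵ C/m².

19.0 μC/m²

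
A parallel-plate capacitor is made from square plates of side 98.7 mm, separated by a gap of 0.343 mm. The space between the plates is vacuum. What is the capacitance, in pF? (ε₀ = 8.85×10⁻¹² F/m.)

A = (98.7 mm)² = 9.74×10⁻³ m².
C = ε₀A/d = 8.85×10⁻¹² × 9.74×10⁻³ / 3.43×10⁻⁴ = 2.51×10⁻¹⁰ F.

251 pF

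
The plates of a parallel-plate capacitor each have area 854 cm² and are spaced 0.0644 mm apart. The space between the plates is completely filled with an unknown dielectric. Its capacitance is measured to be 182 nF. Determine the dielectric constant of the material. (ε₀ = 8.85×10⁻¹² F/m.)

A = 854 cm² = 8.54×10⁻² m².
κ = Cd/(ε₀A) = 1.82×10⁻⁷ × 6.44×10⁻⁵ / (8.85×10⁻¹² × 8.54×10⁻²) = 15.5.

15.5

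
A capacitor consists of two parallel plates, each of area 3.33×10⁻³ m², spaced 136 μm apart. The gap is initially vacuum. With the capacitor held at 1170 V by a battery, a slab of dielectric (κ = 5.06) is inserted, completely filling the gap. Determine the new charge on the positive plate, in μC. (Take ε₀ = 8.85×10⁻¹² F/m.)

Q ≈ 1.28 μC

Initially C₁ = ε₀A/d = 8.85×10⁻¹² × 3.33×10⁻³ / 1.36×10⁻⁴ = 2.17×10⁻¹⁰ F.
Q₁ = 2.54×10⁻⁷ C.
Battery connected ⇒ V is held fixed. C₂ = 5.06 C₁ and Q = CV, so Q₂/Q₁ = C₂/C₁ = 5.06.
Q₂ = 5.06 × 2.54×10⁻⁷ = 1.28×10⁻⁶ C.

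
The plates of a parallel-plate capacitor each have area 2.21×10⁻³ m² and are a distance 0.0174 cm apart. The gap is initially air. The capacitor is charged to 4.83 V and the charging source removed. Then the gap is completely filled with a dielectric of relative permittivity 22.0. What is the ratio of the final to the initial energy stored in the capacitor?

U₂/U₁ ≈ 0.0455

Isolated ⇒ Q is held fixed.
C₂ = 22.0 C₁ and U = Q²/(2C), so U₂/U₁ = C₁/C₂ = 0.0455.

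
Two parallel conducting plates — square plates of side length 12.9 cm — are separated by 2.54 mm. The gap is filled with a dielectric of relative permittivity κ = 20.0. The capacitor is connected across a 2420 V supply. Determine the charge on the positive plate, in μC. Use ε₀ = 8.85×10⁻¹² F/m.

A = (12.9 cm)² = 1.66×10⁻² m².
C = κε₀A/d = 20.0 × 8.85×10⁻¹² × 1.66×10⁻² / 2.54×10⁻³ = 1.16×10⁻⁹ F.
Q = CV = 1.16×10⁻⁹ × 2420 = 2.81×10⁻⁶ C.

Q ≈ 2.81 μC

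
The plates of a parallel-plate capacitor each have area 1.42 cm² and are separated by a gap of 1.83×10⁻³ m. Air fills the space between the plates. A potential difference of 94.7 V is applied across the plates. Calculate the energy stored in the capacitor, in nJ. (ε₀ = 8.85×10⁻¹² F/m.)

U ≈ 3.08 nJ

A = 1.42 cm² = 1.42×10⁻⁴ m².
C = ε₀A/d = 8.85×10⁻¹² × 1.42×10⁻⁴ / 1.83×10⁻³ = 6.87×10⁻¹³ F.
U = ½CV² = ½ × 6.87×10⁻¹³ × (94.7)² = 3.08×10⁻⁹ J.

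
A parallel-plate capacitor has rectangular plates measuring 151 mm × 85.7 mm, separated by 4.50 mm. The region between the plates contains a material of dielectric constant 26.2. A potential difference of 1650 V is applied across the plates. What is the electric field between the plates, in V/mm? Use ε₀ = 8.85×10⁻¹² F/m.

E ≈ 367 V/mm

E = V/d = 1650 / 4.50×10⁻³ = 3.67×10⁵ V/m.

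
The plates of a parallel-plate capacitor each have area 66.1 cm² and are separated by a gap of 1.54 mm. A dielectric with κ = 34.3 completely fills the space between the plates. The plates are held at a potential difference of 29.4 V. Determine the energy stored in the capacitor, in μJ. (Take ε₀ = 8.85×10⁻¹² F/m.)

U ≈ 0.563 μJ

A = 66.1 cm² = 6.61×10⁻³ m².
C = κε₀A/d = 34.3 × 8.85×10⁻¹² × 6.61×10⁻³ / 1.54×10⁻³ = 1.30×10⁻⁹ F.
U = ½CV² = ½ × 1.30×10⁻⁹ × (29.4)² = 5.63×10⁻⁷ J.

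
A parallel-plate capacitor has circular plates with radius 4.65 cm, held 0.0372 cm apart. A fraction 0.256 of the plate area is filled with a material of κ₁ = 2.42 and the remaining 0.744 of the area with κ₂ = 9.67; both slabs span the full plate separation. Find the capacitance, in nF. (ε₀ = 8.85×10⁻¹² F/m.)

A = π(4.65 cm)² = 6.79×10⁻³ m².
Side-by-side slabs ⇒ two capacitors in parallel, each spanning the full gap.
C₁ = κ₁ε₀A₁/d = 2.42 × 8.85×10⁻¹² × 1.74×10⁻³ / 3.72×10⁻⁴ = 1.00×10⁻¹⁰ F.
C₂ = κ₂ε₀A₂/d = 9.67 × 8.85×10⁻¹² × 5.05×10⁻³ / 3.72×10⁻⁴ = 1.16×10⁻⁹ F.
C = C₁ + C₂ = 1.26×10⁻⁹ F.

1.26 nF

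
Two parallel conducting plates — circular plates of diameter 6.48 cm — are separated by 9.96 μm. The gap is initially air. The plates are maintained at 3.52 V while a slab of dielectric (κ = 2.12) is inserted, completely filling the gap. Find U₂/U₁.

U₂/U₁ ≈ 2.12

Battery connected ⇒ V is held fixed.
C₂ = 2.12 C₁ and U = ½CV², so U₂/U₁ = C₂/C₁ = 2.12.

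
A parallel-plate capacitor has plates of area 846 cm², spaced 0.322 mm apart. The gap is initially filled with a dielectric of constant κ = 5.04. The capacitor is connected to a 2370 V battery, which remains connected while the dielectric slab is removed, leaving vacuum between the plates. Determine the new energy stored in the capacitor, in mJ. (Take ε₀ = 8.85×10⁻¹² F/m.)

6.53 mJ

A = 846 cm² = 8.46×10⁻² m².
Initially C₁ = κε₀A/d = 5.04 × 8.85×10⁻¹² × 8.46×10⁻² / 3.22×10⁻⁴ = 1.17×10⁻⁸ F.
U₁ = 3.29×10⁻² J.
Battery connected ⇒ V is held fixed. C₂ = 0.198 C₁ and U = ½CV², so U₂/U₁ = C₂/C₁ = 0.198.
U₂ = 0.198 × 3.29×10⁻² = 6.53×10⁻³ J.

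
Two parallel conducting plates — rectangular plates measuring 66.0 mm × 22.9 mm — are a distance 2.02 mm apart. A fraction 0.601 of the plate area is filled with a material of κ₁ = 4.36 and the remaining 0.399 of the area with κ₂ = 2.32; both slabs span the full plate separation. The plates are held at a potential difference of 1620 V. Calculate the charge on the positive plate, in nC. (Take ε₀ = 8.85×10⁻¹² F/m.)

Q ≈ 38.0 nC

A = 66.0 × 22.9 mm² = 1.51×10⁻³ m².
Side-by-side slabs ⇒ two capacitors in parallel, each spanning the full gap.
C₁ = κ₁ε₀A₁/d = 4.36 × 8.85×10⁻¹² × 9.08×10⁻⁴ / 2.02×10⁻³ = 1.74×10⁻¹¹ F.
C₂ = κ₂ε₀A₂/d = 2.32 × 8.85×10⁻¹² × 6.03×10⁻⁴ / 2.02×10⁻³ = 6.13×10⁻¹² F.
C = C₁ + C₂ = 2.35×10⁻¹¹ F.
Q = CV = 2.35×10⁻¹¹ × 1620 = 3.80×10⁻⁸ C.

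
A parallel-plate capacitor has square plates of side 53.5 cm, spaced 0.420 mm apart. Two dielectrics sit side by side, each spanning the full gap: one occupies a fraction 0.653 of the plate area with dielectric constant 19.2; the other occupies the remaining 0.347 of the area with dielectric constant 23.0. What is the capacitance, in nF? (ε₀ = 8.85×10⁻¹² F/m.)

A = (53.5 cm)² = 0.286 m².
Side-by-side slabs ⇒ two capacitors in parallel, each spanning the full gap.
C₁ = κ₁ε₀A₁/d = 19.2 × 8.85×10⁻¹² × 0.187 / 4.20×10⁻⁴ = 7.56×10⁻⁸ F.
C₂ = κ₂ε₀A₂/d = 23.0 × 8.85×10⁻¹² × 9.93×10⁻² / 4.20×10⁻⁴ = 4.81×10⁻⁸ F.
C = C₁ + C₂ = 1.24×10⁻⁷ F.

C ≈ 124 nF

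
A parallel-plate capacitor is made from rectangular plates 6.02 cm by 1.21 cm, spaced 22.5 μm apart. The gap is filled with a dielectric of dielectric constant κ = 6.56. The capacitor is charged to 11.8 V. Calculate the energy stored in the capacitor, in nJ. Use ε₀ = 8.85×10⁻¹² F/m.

131 nJ

A = 6.02 × 1.21 cm² = 7.28×10⁻⁴ m².
C = κε₀A/d = 6.56 × 8.85×10⁻¹² × 7.28×10⁻⁴ / 2.25×10⁻⁵ = 1.88×10⁻⁹ F.
U = ½CV² = ½ × 1.88×10⁻⁹ × (11.8)² = 1.31×10⁻⁷ J.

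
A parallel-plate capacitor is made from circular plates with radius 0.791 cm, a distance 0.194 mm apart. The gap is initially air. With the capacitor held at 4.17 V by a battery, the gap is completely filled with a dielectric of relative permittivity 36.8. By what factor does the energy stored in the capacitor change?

U₂/U₁ ≈ 36.8

Battery connected ⇒ V is held fixed.
C₂ = 36.8 C₁ and U = ½CV², so U₂/U₁ = C₂/C₁ = 36.8.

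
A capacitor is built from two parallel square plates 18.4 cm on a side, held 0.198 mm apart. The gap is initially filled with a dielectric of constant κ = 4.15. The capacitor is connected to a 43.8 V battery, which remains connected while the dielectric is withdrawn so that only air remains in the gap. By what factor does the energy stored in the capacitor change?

U₂/U₁ ≈ 0.241

Battery connected ⇒ V is held fixed.
C₂ = 0.241 C₁ and U = ½CV², so U₂/U₁ = C₂/C₁ = 0.241.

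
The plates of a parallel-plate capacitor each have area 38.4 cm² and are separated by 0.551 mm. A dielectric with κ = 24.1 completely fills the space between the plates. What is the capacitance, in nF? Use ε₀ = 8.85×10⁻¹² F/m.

1.49 nF

A = 38.4 cm² = 3.84×10⁻³ m².
C = κε₀A/d = 24.1 × 8.85×10⁻¹² × 3.84×10⁻³ / 5.51×10⁻⁴ = 1.49×10⁻⁹ F.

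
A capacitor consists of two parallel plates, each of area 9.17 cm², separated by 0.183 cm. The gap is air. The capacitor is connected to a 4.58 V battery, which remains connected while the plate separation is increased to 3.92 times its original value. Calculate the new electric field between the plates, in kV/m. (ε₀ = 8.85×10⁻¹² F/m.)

E ≈ 0.638 kV/m

A = 9.17 cm² = 9.17×10⁻⁴ m².
Initially C₁ = ε₀A/d = 8.85×10⁻¹² × 9.17×10⁻⁴ / 1.83×10⁻³ = 4.43×10⁻¹² F.
E₁ = 2.50×10³ V/m.
Battery connected ⇒ V is held fixed. E = V/d, so E₂/E₁ = d₁/d₂ = 0.255.
E₂ = 0.255 × 2.50×10³ = 6.38×10² V/m.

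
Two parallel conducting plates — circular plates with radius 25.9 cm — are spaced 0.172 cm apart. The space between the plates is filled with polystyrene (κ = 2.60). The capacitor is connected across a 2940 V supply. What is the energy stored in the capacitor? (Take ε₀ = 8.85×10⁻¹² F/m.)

U ≈ 12.2 mJ

A = π(25.9 cm)² = 0.211 m².
C = κε₀A/d = 2.60 × 8.85×10⁻¹² × 0.211 / 1.72×10⁻³ = 2.82×10⁻⁹ F.
U = ½CV² = ½ × 2.82×10⁻⁹ × (2940)² = 1.22×10⁻² J.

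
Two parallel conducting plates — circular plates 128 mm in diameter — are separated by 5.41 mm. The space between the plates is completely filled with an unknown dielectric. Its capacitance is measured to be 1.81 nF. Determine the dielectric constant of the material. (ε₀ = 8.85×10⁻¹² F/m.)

A = π(128/2 mm)² = 1.29×10⁻² m².
κ = Cd/(ε₀A) = 1.81×10⁻⁹ × 5.41×10⁻³ / (8.85×10⁻¹² × 1.29×10⁻²) = 86.0.

κ ≈ 86.0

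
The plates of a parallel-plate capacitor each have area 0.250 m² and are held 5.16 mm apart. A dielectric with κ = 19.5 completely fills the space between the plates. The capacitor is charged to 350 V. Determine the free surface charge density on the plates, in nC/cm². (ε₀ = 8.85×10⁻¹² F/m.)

σ ≈ 1.17 nC/cm²

C = κε₀A/d = 19.5 × 8.85×10⁻¹² × 0.250 / 5.16×10⁻³ = 8.36×10⁻⁹ F.
σ = Q/A = CV/A = 8.36×10⁻⁹ × 350 / 0.250 = 1.17×10⁻⁵ C/m².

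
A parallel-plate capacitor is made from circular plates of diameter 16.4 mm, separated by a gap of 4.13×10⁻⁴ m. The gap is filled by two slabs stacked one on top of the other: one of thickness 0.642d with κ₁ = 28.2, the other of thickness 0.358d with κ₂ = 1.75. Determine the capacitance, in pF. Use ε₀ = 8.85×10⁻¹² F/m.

C ≈ 19.9 pF

A = π(16.4/2 mm)² = 2.11×10⁻⁴ m².
Stacked slabs ⇒ two capacitors in series, each with the full plate area.
C₁ = κ₁ε₀A/d₁ = 28.2 × 8.85×10⁻¹² × 2.11×10⁻⁴ / 2.65×10⁻⁴ = 1.99×10⁻¹⁰ F.
C₂ = κ₂ε₀A/d₂ = 1.75 × 8.85×10⁻¹² × 2.11×10⁻⁴ / 1.48×10⁻⁴ = 2.21×10⁻¹¹ F.
C = (1/C₁ + 1/C₂)⁻¹ = 1.99×10⁻¹¹ F.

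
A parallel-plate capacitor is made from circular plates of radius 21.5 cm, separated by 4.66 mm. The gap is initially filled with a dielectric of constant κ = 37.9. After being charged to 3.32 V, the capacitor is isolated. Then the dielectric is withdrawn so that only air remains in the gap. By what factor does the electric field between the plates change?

Isolated ⇒ Q is held fixed.
V₂ = Q/C₂ = V₁/0.0264; E = V/d, so E₂/E₁ = (V₂/V₁)(d₁/d₂) = 37.9.

37.9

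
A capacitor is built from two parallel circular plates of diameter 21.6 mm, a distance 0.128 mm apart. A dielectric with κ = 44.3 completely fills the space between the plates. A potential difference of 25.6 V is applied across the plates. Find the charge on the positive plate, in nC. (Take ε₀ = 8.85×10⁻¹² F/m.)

A = π(21.6/2 mm)² = 3.66×10⁻⁴ m².
C = κε₀A/d = 44.3 × 8.85×10⁻¹² × 3.66×10⁻⁴ / 1.28×10⁻⁴ = 1.12×10⁻⁹ F.
Q = CV = 1.12×10⁻⁹ × 25.6 = 2.87×10⁻⁸ C.

28.7 nC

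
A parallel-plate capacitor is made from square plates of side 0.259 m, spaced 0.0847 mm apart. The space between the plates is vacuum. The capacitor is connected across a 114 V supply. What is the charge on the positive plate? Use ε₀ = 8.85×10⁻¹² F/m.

A = (0.259 m)² = 6.71×10⁻² m².
C = ε₀A/d = 8.85×10⁻¹² × 6.71×10⁻² / 8.47×10⁻⁵ = 7.01×10⁻⁹ F.
Q = CV = 7.01×10⁻⁹ × 114 = 7.99×10⁻⁷ C.

Q ≈ 0.799 μC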